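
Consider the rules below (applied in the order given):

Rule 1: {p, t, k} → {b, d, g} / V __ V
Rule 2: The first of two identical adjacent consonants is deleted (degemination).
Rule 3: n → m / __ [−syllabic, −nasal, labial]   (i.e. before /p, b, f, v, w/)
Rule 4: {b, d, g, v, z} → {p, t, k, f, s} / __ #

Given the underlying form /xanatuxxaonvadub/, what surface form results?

xanaduxaomvadup

Rule 1 (intervocalic voicing): /t/ is a voiceless stop between vowels /a/ and /u/, so it voices to [d]. /xanatuxxaonvadub/ → xanaduxxaonvadub.
Rule 2 (degemination): /xx/ is a geminate; the first /x/ deletes. /xanaduxxaonvadub/ → xanaduxaonvadub.
Rule 3 (nasal place assimilation): /n/ precedes the labial consonant /v/, so it assimilates in place to [m]. /xanaduxaonvadub/ → xanaduxaomvadub.
Rule 4 (final devoicing): /b/ is a voiced obstruent in word-final position, so it devoices to [p]. /xanaduxaomvadub/ → xanaduxaomvadup.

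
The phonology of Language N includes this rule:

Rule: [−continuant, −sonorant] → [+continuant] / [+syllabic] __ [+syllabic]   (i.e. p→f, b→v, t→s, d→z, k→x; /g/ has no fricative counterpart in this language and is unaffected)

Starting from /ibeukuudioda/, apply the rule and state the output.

/b/ is a stop between vowels /i/ and /e/, so it spirantizes to the fricative [v].
/k/ is a stop between vowels /u/ and /u/, so it spirantizes to the fricative [x].
/d/ is a stop between vowels /u/ and /i/, so it spirantizes to the fricative [z].
/d/ is a stop between vowels /o/ and /a/, so it spirantizes to the fricative [z].
Surface form: [iveuxuuzioza].

iveuxuuzioza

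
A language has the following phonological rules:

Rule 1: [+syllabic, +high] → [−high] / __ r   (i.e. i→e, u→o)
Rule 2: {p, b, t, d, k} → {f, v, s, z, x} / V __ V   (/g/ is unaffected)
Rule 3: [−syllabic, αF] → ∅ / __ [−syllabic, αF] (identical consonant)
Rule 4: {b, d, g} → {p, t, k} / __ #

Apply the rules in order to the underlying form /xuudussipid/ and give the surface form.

xuuzusifit

Rule 1 (pre-rhotic lowering): no segment meets the environment; /xuudussipid/ is unchanged.
Rule 2 (intervocalic spirantization): /d/ is a stop between vowels /u/ and /u/, so it spirantizes to the fricative [z]. /p/ is a stop between vowels /i/ and /i/, so it spirantizes to the fricative [f]. /xuudussipid/ → xuuzussifid.
Rule 3 (degemination): /ss/ is a geminate; the first /s/ deletes. /xuuzussifid/ → xuuzusifid.
Rule 4 (final devoicing): /d/ is a voiced stop in word-final position, so it devoices to [t]. /xuuzusifid/ → xuuzusifit.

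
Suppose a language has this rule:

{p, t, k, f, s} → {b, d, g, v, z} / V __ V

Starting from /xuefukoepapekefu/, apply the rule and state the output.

xuevugoebabegevu

/f/ is a voiceless obstruent between vowels /e/ and /u/, so it voices to [v].
/k/ is a voiceless obstruent between vowels /u/ and /o/, so it voices to [g].
/p/ is a voiceless obstruent between vowels /e/ and /a/, so it voices to [b].
/p/ is a voiceless obstruent between vowels /a/ and /e/, so it voices to [b].
/k/ is a voiceless obstruent between vowels /e/ and /e/, so it voices to [g].
/f/ is a voiceless obstruent between vowels /e/ and /u/, so it voices to [v].
Surface form: [xuevugoebabegevu].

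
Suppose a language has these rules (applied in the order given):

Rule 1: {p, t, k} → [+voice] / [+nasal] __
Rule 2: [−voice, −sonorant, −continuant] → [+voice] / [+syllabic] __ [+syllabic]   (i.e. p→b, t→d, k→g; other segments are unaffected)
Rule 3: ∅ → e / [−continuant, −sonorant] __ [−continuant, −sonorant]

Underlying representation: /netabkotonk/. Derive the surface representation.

Rule 1 (post-nasal voicing): /k/ is a voiceless stop immediately after the nasal /n/, so it voices to [g]. /netabkotonk/ → netabkotong.
Rule 2 (intervocalic voicing): /t/ is a voiceless stop between vowels /e/ and /a/, so it voices to [d]. /t/ is a voiceless stop between vowels /o/ and /o/, so it voices to [d]. /netabkotong/ → nedabkodong.
Rule 3 (stop-cluster e-epenthesis): /b/ and /k/ form a stop–stop cluster, so [e] is inserted between them. /nedabkodong/ → nedabekodong.

nedabekodong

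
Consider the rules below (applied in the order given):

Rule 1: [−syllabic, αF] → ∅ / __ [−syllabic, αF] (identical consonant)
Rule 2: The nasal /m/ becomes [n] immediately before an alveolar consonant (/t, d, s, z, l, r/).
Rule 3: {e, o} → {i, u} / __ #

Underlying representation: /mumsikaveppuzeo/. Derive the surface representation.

munsikavepuzeu

Rule 1 (degemination): /pp/ is a geminate; the first /p/ deletes. /mumsikaveppuzeo/ → mumsikavepuzeo.
Rule 2 (nasal place assimilation): /m/ precedes the alveolar consonant /s/, so it assimilates in place to [n]. /mumsikavepuzeo/ → munsikavepuzeo.
Rule 3 (final vowel raising): /o/ is a mid vowel in word-final position, so it raises to [u]. /munsikavepuzeo/ → munsikavepuzeu.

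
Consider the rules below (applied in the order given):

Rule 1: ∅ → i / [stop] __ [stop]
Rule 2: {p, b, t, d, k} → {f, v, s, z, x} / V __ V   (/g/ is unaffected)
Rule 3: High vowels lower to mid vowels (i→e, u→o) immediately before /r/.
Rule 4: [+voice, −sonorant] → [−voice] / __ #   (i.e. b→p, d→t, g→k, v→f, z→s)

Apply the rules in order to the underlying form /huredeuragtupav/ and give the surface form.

horezeoragisufaf

Rule 1 (stop-cluster i-epenthesis): /g/ and /t/ form a stop–stop cluster, so [i] is inserted between them. /huredeuragtupav/ → huredeuragitupav.
Rule 2 (intervocalic spirantization): /d/ is a stop between vowels /e/ and /e/, so it spirantizes to the fricative [z]. /t/ is a stop between vowels /i/ and /u/, so it spirantizes to the fricative [s]. /p/ is a stop between vowels /u/ and /a/, so it spirantizes to the fricative [f]. /huredeuragitupav/ → hurezeuragisufav.
Rule 3 (pre-rhotic lowering): /u/ is a high vowel immediately before /r/, so it lowers to [o]. /u/ is a high vowel immediately before /r/, so it lowers to [o]. /hurezeuragisufav/ → horezeoragisufav.
Rule 4 (final devoicing): /v/ is a voiced obstruent in word-final position, so it devoices to [f]. /horezeoragisufav/ → horezeoragisufaf.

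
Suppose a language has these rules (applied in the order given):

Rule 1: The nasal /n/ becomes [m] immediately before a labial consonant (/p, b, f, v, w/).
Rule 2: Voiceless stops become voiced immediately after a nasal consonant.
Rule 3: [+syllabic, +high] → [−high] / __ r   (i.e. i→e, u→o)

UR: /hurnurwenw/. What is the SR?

Rule 1 (nasal place assimilation): /n/ precedes the labial consonant /w/, so it assimilates in place to [m]. /hurnurwenw/ → hurnurwemw.
Rule 2 (post-nasal voicing): no segment meets the environment; /hurnurwemw/ is unchanged.
Rule 3 (pre-rhotic lowering): /u/ is a high vowel immediately before /r/, so it lowers to [o]. /u/ is a high vowel immediately before /r/, so it lowers to [o]. /hurnurwemw/ → hornorwemw.

hornorwemw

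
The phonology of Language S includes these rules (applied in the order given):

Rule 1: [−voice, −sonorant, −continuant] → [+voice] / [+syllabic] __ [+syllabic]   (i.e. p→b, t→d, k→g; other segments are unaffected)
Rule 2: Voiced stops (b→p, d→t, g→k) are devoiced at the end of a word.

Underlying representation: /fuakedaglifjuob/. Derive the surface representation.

fuagedaglifjuop

Rule 1 (intervocalic voicing): /k/ is a voiceless stop between vowels /a/ and /e/, so it voices to [g]. /fuakedaglifjuob/ → fuagedaglifjuob.
Rule 2 (final devoicing): /b/ is a voiced stop in word-final position, so it devoices to [p]. /fuagedaglifjuob/ → fuagedaglifjuop.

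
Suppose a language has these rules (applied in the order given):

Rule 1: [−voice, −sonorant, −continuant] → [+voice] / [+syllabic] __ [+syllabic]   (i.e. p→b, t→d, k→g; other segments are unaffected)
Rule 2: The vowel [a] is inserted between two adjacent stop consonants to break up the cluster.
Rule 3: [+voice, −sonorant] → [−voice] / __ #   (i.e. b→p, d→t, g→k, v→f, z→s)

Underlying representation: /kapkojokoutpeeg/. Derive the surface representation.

Rule 1 (intervocalic voicing): /k/ is a voiceless stop between vowels /o/ and /o/, so it voices to [g]. /kapkojokoutpeeg/ → kapkojogoutpeeg.
Rule 2 (stop-cluster a-epenthesis): /p/ and /k/ form a stop–stop cluster, so [a] is inserted between them. /t/ and /p/ form a stop–stop cluster, so [a] is inserted between them. /kapkojogoutpeeg/ → kapakojogoutapeeg.
Rule 3 (final devoicing): /g/ is a voiced obstruent in word-final position, so it devoices to [k]. /kapakojogoutapeeg/ → kapakojogoutapeek.

kapakojogoutapeek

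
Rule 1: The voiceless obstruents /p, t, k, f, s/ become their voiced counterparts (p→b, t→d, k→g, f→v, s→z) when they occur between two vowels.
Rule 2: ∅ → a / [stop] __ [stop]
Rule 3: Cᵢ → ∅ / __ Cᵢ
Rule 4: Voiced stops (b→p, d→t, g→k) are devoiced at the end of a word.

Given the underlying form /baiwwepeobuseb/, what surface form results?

baiwebeobuzep

Rule 1 (intervocalic voicing): /p/ is a voiceless obstruent between vowels /e/ and /e/, so it voices to [b]. /s/ is a voiceless obstruent between vowels /u/ and /e/, so it voices to [z]. /baiwwepeobuseb/ → baiwwebeobuzeb.
Rule 2 (stop-cluster a-epenthesis): no segment meets the environment; /baiwwebeobuzeb/ is unchanged.
Rule 3 (degemination): /ww/ is a geminate; the first /w/ deletes. /baiwwebeobuzeb/ → baiwebeobuzeb.
Rule 4 (final devoicing): /b/ is a voiced stop in word-final position, so it devoices to [p]. /baiwebeobuzeb/ → baiwebeobuzep.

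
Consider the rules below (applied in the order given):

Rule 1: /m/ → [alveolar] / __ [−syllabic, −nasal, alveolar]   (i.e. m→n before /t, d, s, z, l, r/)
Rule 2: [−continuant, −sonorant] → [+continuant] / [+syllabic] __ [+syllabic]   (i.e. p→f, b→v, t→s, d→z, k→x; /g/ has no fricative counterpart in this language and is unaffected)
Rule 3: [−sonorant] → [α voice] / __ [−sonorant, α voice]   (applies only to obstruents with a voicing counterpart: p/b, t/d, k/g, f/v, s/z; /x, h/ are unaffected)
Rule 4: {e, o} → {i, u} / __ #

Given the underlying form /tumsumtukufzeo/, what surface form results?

Rule 1 (nasal place assimilation): /m/ precedes the alveolar consonant /s/, so it assimilates in place to [n]. /m/ precedes the alveolar consonant /t/, so it assimilates in place to [n]. /tumsumtukufzeo/ → tunsuntukufzeo.
Rule 2 (intervocalic spirantization): /k/ is a stop between vowels /u/ and /u/, so it spirantizes to the fricative [x]. /tunsuntukufzeo/ → tunsuntuxufzeo.
Rule 3 (regressive voicing assimilation): /f/ precedes the voiced obstruent /z/, so it voices to [v] by assimilation. /tunsuntuxufzeo/ → tunsuntuxuvzeo.
Rule 4 (final vowel raising): /o/ is a mid vowel in word-final position, so it raises to [u]. /tunsuntuxuvzeo/ → tunsuntuxuvzeu.

tunsuntuxuvzeu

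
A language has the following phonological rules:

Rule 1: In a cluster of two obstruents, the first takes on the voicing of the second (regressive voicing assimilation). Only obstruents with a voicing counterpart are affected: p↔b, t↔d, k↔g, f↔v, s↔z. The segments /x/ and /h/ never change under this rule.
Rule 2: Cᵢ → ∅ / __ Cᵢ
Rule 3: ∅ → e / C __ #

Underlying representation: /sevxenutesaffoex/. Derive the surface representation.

Rule 1 (regressive voicing assimilation): /v/ precedes the voiceless obstruent /x/, so it devoices to [f] by assimilation. /sevxenutesaffoex/ → sefxenutesaffoex.
Rule 2 (degemination): /ff/ is a geminate; the first /f/ deletes. /sefxenutesaffoex/ → sefxenutesafoex.
Rule 3 (final e-epenthesis): the form ends in the consonant /x/, so [e] is inserted word-finally. /sefxenutesafoex/ → sefxenutesafoexe.

sefxenutesafoexe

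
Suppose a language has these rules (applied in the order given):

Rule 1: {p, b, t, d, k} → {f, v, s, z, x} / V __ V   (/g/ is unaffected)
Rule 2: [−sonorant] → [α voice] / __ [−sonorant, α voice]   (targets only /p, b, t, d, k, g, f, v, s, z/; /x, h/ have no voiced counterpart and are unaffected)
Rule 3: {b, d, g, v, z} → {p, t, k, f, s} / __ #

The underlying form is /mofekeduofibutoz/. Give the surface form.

Rule 1 (intervocalic spirantization): /k/ is a stop between vowels /e/ and /e/, so it spirantizes to the fricative [x]. /d/ is a stop between vowels /e/ and /u/, so it spirantizes to the fricative [z]. /b/ is a stop between vowels /i/ and /u/, so it spirantizes to the fricative [v]. /t/ is a stop between vowels /u/ and /o/, so it spirantizes to the fricative [s]. /mofekeduofibutoz/ → mofexezuofivusoz.
Rule 2 (regressive voicing assimilation): no segment meets the environment; /mofexezuofivusoz/ is unchanged.
Rule 3 (final devoicing): /z/ is a voiced obstruent in word-final position, so it devoices to [s]. /mofexezuofivusoz/ → mofexezuofivusos.

mofexezuofivusos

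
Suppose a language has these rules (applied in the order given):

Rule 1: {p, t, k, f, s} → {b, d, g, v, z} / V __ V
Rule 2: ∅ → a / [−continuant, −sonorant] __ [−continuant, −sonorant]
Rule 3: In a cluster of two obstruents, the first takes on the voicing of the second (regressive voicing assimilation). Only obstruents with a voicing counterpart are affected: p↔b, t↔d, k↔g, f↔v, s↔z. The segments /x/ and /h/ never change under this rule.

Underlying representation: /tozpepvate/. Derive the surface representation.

Rule 1 (intervocalic voicing): /t/ is a voiceless obstruent between vowels /a/ and /e/, so it voices to [d]. /tozpepvate/ → tozpepvade.
Rule 2 (stop-cluster a-epenthesis): no segment meets the environment; /tozpepvade/ is unchanged.
Rule 3 (regressive voicing assimilation): /z/ precedes the voiceless obstruent /p/, so it devoices to [s] by assimilation. /p/ precedes the voiced obstruent /v/, so it voices to [b] by assimilation. /tozpepvade/ → tospebvade.

tospebvade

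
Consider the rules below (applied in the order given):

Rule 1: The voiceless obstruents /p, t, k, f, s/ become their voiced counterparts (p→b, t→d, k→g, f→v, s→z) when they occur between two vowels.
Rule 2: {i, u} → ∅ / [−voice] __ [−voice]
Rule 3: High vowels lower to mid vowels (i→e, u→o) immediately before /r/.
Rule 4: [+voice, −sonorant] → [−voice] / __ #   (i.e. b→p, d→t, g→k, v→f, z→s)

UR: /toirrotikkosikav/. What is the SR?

toerrodikkozigaf

Rule 1 (intervocalic voicing): /t/ is a voiceless obstruent between vowels /o/ and /i/, so it voices to [d]. /s/ is a voiceless obstruent between vowels /o/ and /i/, so it voices to [z]. /k/ is a voiceless obstruent between vowels /i/ and /a/, so it voices to [g]. /toirrotikkosikav/ → toirrodikkozigav.
Rule 2 (high vowel syncope): no segment meets the environment; /toirrodikkozigav/ is unchanged.
Rule 3 (pre-rhotic lowering): /i/ is a high vowel immediately before /r/, so it lowers to [e]. /toirrodikkozigav/ → toerrodikkozigav.
Rule 4 (final devoicing): /v/ is a voiced obstruent in word-final position, so it devoices to [f]. /toerrodikkozigav/ → toerrodikkozigaf.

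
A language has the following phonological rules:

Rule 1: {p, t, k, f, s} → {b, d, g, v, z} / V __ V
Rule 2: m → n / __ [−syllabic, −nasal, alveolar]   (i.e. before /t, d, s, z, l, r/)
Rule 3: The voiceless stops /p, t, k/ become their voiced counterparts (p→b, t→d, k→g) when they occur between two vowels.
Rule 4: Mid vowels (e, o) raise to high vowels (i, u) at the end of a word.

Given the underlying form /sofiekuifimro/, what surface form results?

sovieguivinru

Rule 1 (intervocalic voicing): /f/ is a voiceless obstruent between vowels /o/ and /i/, so it voices to [v]. /k/ is a voiceless obstruent between vowels /e/ and /u/, so it voices to [g]. /f/ is a voiceless obstruent between vowels /i/ and /i/, so it voices to [v]. /sofiekuifimro/ → sovieguivimro.
Rule 2 (nasal place assimilation): /m/ precedes the alveolar consonant /r/, so it assimilates in place to [n]. /sovieguivimro/ → sovieguivinro.
Rule 3 (intervocalic voicing): no segment meets the environment; /sovieguivinro/ is unchanged.
Rule 4 (final vowel raising): /o/ is a mid vowel in word-final position, so it raises to [u]. /sovieguivinro/ → sovieguivinru.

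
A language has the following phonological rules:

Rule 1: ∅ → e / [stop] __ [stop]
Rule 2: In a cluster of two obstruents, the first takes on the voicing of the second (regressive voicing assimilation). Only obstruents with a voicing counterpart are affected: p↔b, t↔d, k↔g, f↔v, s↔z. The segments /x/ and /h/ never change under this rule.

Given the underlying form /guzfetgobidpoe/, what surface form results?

Rule 1 (stop-cluster e-epenthesis): /t/ and /g/ form a stop–stop cluster, so [e] is inserted between them. /d/ and /p/ form a stop–stop cluster, so [e] is inserted between them. /guzfetgobidpoe/ → guzfetegobidepoe.
Rule 2 (regressive voicing assimilation): /z/ precedes the voiceless obstruent /f/, so it devoices to [s] by assimilation. /guzfetegobidepoe/ → gusfetegobidepoe.

gusfetegobidepoe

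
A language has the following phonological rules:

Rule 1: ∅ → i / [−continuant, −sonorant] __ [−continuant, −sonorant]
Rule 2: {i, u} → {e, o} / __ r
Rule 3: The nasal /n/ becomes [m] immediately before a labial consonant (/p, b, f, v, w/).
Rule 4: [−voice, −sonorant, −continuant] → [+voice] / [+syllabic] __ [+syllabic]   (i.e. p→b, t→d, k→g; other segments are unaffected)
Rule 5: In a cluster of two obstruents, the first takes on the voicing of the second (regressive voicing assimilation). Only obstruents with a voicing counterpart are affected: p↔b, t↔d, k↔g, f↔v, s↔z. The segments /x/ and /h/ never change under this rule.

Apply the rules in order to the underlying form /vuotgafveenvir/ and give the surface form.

Rule 1 (stop-cluster i-epenthesis): /t/ and /g/ form a stop–stop cluster, so [i] is inserted between them. /vuotgafveenvir/ → vuotigafveenvir.
Rule 2 (pre-rhotic lowering): /i/ is a high vowel immediately before /r/, so it lowers to [e]. /vuotigafveenvir/ → vuotigafveenver.
Rule 3 (nasal place assimilation): /n/ precedes the labial consonant /v/, so it assimilates in place to [m]. /vuotigafveenver/ → vuotigafveemver.
Rule 4 (intervocalic voicing): /t/ is a voiceless stop between vowels /o/ and /i/, so it voices to [d]. /vuotigafveemver/ → vuodigafveemver.
Rule 5 (regressive voicing assimilation): /f/ precedes the voiced obstruent /v/, so it voices to [v] by assimilation. /vuodigafveemver/ → vuodigavveemver.

vuodigavveemver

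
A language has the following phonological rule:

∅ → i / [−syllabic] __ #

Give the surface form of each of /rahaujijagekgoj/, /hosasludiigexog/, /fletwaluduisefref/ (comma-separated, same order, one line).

rahaujijagekgoji, hosasludiigexogi, fletwaluduisefrefi

/rahaujijagekgoj/: the form ends in the consonant /j/, so [i] is inserted word-finally. → [rahaujijagekgoji].
/hosasludiigexog/: the form ends in the consonant /g/, so [i] is inserted word-finally. → [hosasludiigexogi].
/fletwaluduisefref/: the form ends in the consonant /f/, so [i] is inserted word-finally. → [fletwaluduisefrefi].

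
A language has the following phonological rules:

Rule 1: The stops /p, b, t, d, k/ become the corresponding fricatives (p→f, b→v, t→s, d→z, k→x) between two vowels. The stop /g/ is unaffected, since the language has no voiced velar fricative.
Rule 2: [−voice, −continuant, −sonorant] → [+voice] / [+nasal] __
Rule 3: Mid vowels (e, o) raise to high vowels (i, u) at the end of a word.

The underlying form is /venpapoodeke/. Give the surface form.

Rule 1 (intervocalic spirantization): /p/ is a stop between vowels /a/ and /o/, so it spirantizes to the fricative [f]. /d/ is a stop between vowels /o/ and /e/, so it spirantizes to the fricative [z]. /k/ is a stop between vowels /e/ and /e/, so it spirantizes to the fricative [x]. /venpapoodeke/ → venpafoozexe.
Rule 2 (post-nasal voicing): /p/ is a voiceless stop immediately after the nasal /n/, so it voices to [b]. /venpafoozexe/ → venbafoozexe.
Rule 3 (final vowel raising): /e/ is a mid vowel in word-final position, so it raises to [i]. /venbafoozexe/ → venbafoozexi.

venbafoozexi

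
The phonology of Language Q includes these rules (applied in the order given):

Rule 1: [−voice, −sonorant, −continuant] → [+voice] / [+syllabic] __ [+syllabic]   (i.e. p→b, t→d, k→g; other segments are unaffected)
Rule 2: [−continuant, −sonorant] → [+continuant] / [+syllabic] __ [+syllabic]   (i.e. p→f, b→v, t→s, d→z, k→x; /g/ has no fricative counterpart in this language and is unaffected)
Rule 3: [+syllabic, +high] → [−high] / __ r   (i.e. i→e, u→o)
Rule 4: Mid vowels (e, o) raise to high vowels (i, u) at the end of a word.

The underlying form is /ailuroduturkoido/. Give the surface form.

ailorozuzorkoizu

Rule 1 (intervocalic voicing): /t/ is a voiceless stop between vowels /u/ and /u/, so it voices to [d]. /ailuroduturkoido/ → ailurodudurkoido.
Rule 2 (intervocalic spirantization): /d/ is a stop between vowels /o/ and /u/, so it spirantizes to the fricative [z]. /d/ is a stop between vowels /u/ and /u/, so it spirantizes to the fricative [z]. /d/ is a stop between vowels /i/ and /o/, so it spirantizes to the fricative [z]. /ailurodudurkoido/ → ailurozuzurkoizo.
Rule 3 (pre-rhotic lowering): /u/ is a high vowel immediately before /r/, so it lowers to [o]. /u/ is a high vowel immediately before /r/, so it lowers to [o]. /ailurozuzurkoizo/ → ailorozuzorkoizo.
Rule 4 (final vowel raising): /o/ is a mid vowel in word-final position, so it raises to [u]. /ailorozuzorkoizo/ → ailorozuzorkoizu.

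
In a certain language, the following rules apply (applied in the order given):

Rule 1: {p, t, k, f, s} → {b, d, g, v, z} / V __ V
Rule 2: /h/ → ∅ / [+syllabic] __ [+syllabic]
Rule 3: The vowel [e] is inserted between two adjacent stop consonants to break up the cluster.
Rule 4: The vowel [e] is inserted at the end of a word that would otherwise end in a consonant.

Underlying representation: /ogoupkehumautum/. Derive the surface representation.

ogoupekeumaudume

Rule 1 (intervocalic voicing): /t/ is a voiceless obstruent between vowels /u/ and /u/, so it voices to [d]. /ogoupkehumautum/ → ogoupkehumaudum.
Rule 2 (intervocalic h-deletion): /h/ occurs between vowels /e/ and /u/, so it deletes. /ogoupkehumaudum/ → ogoupkeumaudum.
Rule 3 (stop-cluster e-epenthesis): /p/ and /k/ form a stop–stop cluster, so [e] is inserted between them. /ogoupkeumaudum/ → ogoupekeumaudum.
Rule 4 (final e-epenthesis): the form ends in the consonant /m/, so [e] is inserted word-finally. /ogoupekeumaudum/ → ogoupekeumaudume.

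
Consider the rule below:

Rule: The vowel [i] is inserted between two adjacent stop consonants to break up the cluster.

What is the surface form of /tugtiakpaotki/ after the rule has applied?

/g/ and /t/ form a stop–stop cluster, so [i] is inserted between them.
/k/ and /p/ form a stop–stop cluster, so [i] is inserted between them.
/t/ and /k/ form a stop–stop cluster, so [i] is inserted between them.
Surface form: [tugitiakipaotiki].

tugitiakipaotiki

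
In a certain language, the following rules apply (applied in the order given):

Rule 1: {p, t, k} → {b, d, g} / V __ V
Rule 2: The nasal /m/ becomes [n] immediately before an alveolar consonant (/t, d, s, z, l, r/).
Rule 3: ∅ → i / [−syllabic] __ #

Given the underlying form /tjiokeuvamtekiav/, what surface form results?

tjiogeuvantegiavi

Rule 1 (intervocalic voicing): /k/ is a voiceless stop between vowels /o/ and /e/, so it voices to [g]. /k/ is a voiceless stop between vowels /e/ and /i/, so it voices to [g]. /tjiokeuvamtekiav/ → tjiogeuvamtegiav.
Rule 2 (nasal place assimilation): /m/ precedes the alveolar consonant /t/, so it assimilates in place to [n]. /tjiogeuvamtegiav/ → tjiogeuvantegiav.
Rule 3 (final i-epenthesis): the form ends in the consonant /v/, so [i] is inserted word-finally. /tjiogeuvantegiav/ → tjiogeuvantegiavi.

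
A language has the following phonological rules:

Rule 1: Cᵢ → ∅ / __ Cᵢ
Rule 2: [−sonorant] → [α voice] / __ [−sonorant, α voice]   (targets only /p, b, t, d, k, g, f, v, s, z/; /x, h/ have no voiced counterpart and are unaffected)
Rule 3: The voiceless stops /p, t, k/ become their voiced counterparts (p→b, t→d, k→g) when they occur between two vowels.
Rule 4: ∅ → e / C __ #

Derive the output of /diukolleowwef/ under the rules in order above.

diugoleowefe

Rule 1 (degemination): /ll/ is a geminate; the first /l/ deletes. /ww/ is a geminate; the first /w/ deletes. /diukolleowwef/ → diukoleowef.
Rule 2 (regressive voicing assimilation): no segment meets the environment; /diukoleowef/ is unchanged.
Rule 3 (intervocalic voicing): /k/ is a voiceless stop between vowels /u/ and /o/, so it voices to [g]. /diukoleowef/ → diugoleowef.
Rule 4 (final e-epenthesis): the form ends in the consonant /f/, so [e] is inserted word-finally. /diugoleowef/ → diugoleowefe.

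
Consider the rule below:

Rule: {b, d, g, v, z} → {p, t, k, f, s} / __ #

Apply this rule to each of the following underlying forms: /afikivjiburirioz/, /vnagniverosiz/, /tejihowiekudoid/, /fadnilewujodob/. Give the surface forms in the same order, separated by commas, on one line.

afikivjiburirios, vnagniverosis, tejihowiekudoit, fadnilewujodop

/afikivjiburirioz/: /z/ is a voiced obstruent in word-final position, so it devoices to [s]. → [afikivjiburirios].
/vnagniverosiz/: /z/ is a voiced obstruent in word-final position, so it devoices to [s]. → [vnagniverosis].
/tejihowiekudoid/: /d/ is a voiced obstruent in word-final position, so it devoices to [t]. → [tejihowiekudoit].
/fadnilewujodob/: /b/ is a voiced obstruent in word-final position, so it devoices to [p]. → [fadnilewujodop].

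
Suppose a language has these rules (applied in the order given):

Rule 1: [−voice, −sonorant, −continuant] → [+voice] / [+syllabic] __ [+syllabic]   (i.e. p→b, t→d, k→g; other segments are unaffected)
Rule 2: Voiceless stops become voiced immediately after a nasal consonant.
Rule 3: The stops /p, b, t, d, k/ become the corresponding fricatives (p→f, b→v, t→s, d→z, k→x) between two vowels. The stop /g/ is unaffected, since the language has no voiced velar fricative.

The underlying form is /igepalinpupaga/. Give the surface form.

Rule 1 (intervocalic voicing): /p/ is a voiceless stop between vowels /e/ and /a/, so it voices to [b]. /p/ is a voiceless stop between vowels /u/ and /a/, so it voices to [b]. /igepalinpupaga/ → igebalinpubaga.
Rule 2 (post-nasal voicing): /p/ is a voiceless stop immediately after the nasal /n/, so it voices to [b]. /igebalinpubaga/ → igebalinbubaga.
Rule 3 (intervocalic spirantization): /b/ is a stop between vowels /e/ and /a/, so it spirantizes to the fricative [v]. /b/ is a stop between vowels /u/ and /a/, so it spirantizes to the fricative [v]. /igebalinbubaga/ → igevalinbuvaga.

igevalinbuvaga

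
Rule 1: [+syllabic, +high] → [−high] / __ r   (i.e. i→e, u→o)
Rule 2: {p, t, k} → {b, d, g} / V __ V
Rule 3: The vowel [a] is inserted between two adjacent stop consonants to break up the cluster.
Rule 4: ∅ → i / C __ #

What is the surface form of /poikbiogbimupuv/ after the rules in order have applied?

Rule 1 (pre-rhotic lowering): no segment meets the environment; /poikbiogbimupuv/ is unchanged.
Rule 2 (intervocalic voicing): /p/ is a voiceless stop between vowels /u/ and /u/, so it voices to [b]. /poikbiogbimupuv/ → poikbiogbimubuv.
Rule 3 (stop-cluster a-epenthesis): /k/ and /b/ form a stop–stop cluster, so [a] is inserted between them. /g/ and /b/ form a stop–stop cluster, so [a] is inserted between them. /poikbiogbimubuv/ → poikabiogabimubuv.
Rule 4 (final i-epenthesis): the form ends in the consonant /v/, so [i] is inserted word-finally. /poikabiogabimubuv/ → poikabiogabimubuvi.

poikabiogabimubuvi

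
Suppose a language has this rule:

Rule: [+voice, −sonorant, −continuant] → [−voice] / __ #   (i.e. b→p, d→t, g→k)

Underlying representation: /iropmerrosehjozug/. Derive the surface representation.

iropmerrosehjozuk

/g/ is a voiced stop in word-final position, so it devoices to [k].
Surface form: [iropmerrosehjozuk].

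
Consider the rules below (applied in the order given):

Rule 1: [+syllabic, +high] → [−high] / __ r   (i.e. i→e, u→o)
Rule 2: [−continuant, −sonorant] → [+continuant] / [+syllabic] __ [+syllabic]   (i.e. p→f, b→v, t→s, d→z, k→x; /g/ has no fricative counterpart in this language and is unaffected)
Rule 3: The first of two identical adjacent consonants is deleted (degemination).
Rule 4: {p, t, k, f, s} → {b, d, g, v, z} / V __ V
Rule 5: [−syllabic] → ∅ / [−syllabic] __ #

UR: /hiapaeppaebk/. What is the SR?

Rule 1 (pre-rhotic lowering): no segment meets the environment; /hiapaeppaebk/ is unchanged.
Rule 2 (intervocalic spirantization): /p/ is a stop between vowels /a/ and /a/, so it spirantizes to the fricative [f]. /hiapaeppaebk/ → hiafaeppaebk.
Rule 3 (degemination): /pp/ is a geminate; the first /p/ deletes. /hiafaeppaebk/ → hiafaepaebk.
Rule 4 (intervocalic voicing): /f/ is a voiceless obstruent between vowels /a/ and /a/, so it voices to [v]. /p/ is a voiceless obstruent between vowels /e/ and /a/, so it voices to [b]. /hiafaepaebk/ → hiavaebaebk.
Rule 5 (final cluster simplification): /k/ is the second consonant of a word-final cluster /bk/, so it deletes. /hiavaebaebk/ → hiavaebaeb.

hiavaebaeb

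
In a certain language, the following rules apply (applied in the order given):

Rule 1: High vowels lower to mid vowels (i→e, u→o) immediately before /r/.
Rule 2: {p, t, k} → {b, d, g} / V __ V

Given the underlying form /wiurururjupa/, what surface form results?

Rule 1 (pre-rhotic lowering): /u/ is a high vowel immediately before /r/, so it lowers to [o]. /u/ is a high vowel immediately before /r/, so it lowers to [o]. /u/ is a high vowel immediately before /r/, so it lowers to [o]. /wiurururjupa/ → wiorororjupa.
Rule 2 (intervocalic voicing): /p/ is a voiceless stop between vowels /u/ and /a/, so it voices to [b]. /wiorororjupa/ → wiorororjuba.

wiorororjuba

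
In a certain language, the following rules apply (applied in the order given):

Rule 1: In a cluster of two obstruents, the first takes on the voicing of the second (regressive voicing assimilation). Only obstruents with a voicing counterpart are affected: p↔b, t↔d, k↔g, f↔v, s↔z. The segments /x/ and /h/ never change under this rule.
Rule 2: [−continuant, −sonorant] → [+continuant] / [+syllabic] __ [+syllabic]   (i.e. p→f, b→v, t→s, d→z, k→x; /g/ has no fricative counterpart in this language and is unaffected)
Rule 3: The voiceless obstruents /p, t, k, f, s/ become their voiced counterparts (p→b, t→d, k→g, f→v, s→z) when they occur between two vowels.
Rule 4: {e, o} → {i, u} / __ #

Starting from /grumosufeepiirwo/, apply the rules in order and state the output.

Rule 1 (regressive voicing assimilation): no segment meets the environment; /grumosufeepiirwo/ is unchanged.
Rule 2 (intervocalic spirantization): /p/ is a stop between vowels /e/ and /i/, so it spirantizes to the fricative [f]. /grumosufeepiirwo/ → grumosufeefiirwo.
Rule 3 (intervocalic voicing): /s/ is a voiceless obstruent between vowels /o/ and /u/, so it voices to [z]. /f/ is a voiceless obstruent between vowels /u/ and /e/, so it voices to [v]. /f/ is a voiceless obstruent between vowels /e/ and /i/, so it voices to [v]. /grumosufeefiirwo/ → grumozuveeviirwo.
Rule 4 (final vowel raising): /o/ is a mid vowel in word-final position, so it raises to [u]. /grumozuveeviirwo/ → grumozuveeviirwu.

grumozuveeviirwu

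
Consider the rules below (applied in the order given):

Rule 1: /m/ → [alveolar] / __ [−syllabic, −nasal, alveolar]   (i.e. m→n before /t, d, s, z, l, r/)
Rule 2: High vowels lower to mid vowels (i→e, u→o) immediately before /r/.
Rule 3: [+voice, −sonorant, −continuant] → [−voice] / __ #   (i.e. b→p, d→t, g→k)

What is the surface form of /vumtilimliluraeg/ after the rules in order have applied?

vuntilinliloraek

Rule 1 (nasal place assimilation): /m/ precedes the alveolar consonant /t/, so it assimilates in place to [n]. /m/ precedes the alveolar consonant /l/, so it assimilates in place to [n]. /vumtilimliluraeg/ → vuntilinliluraeg.
Rule 2 (pre-rhotic lowering): /u/ is a high vowel immediately before /r/, so it lowers to [o]. /vuntilinliluraeg/ → vuntilinliloraeg.
Rule 3 (final devoicing): /g/ is a voiced stop in word-final position, so it devoices to [k]. /vuntilinliloraeg/ → vuntilinliloraek.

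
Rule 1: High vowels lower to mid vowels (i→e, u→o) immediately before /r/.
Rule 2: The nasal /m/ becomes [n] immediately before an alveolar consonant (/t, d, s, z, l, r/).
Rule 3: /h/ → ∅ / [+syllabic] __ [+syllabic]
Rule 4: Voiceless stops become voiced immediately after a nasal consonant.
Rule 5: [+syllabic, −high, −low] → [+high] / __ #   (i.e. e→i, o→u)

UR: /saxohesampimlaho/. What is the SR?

saxoesambinlau

Rule 1 (pre-rhotic lowering): no segment meets the environment; /saxohesampimlaho/ is unchanged.
Rule 2 (nasal place assimilation): /m/ precedes the alveolar consonant /l/, so it assimilates in place to [n]. /saxohesampimlaho/ → saxohesampinlaho.
Rule 3 (intervocalic h-deletion): /h/ occurs between vowels /o/ and /e/, so it deletes. /h/ occurs between vowels /a/ and /o/, so it deletes. /saxohesampinlaho/ → saxoesampinlao.
Rule 4 (post-nasal voicing): /p/ is a voiceless stop immediately after the nasal /m/, so it voices to [b]. /saxoesampinlao/ → saxoesambinlao.
Rule 5 (final vowel raising): /o/ is a mid vowel in word-final position, so it raises to [u]. /saxoesambinlao/ → saxoesambinlau.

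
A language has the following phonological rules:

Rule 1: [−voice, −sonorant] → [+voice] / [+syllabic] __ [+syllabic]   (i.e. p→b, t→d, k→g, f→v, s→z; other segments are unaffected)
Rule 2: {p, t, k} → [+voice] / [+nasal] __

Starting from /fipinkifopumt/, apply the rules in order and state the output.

fibingivobumd

Rule 1 (intervocalic voicing): /p/ is a voiceless obstruent between vowels /i/ and /i/, so it voices to [b]. /f/ is a voiceless obstruent between vowels /i/ and /o/, so it voices to [v]. /p/ is a voiceless obstruent between vowels /o/ and /u/, so it voices to [b]. /fipinkifopumt/ → fibinkivobumt.
Rule 2 (post-nasal voicing): /k/ is a voiceless stop immediately after the nasal /n/, so it voices to [g]. /t/ is a voiceless stop immediately after the nasal /m/, so it voices to [d]. /fibinkivobumt/ → fibingivobumd.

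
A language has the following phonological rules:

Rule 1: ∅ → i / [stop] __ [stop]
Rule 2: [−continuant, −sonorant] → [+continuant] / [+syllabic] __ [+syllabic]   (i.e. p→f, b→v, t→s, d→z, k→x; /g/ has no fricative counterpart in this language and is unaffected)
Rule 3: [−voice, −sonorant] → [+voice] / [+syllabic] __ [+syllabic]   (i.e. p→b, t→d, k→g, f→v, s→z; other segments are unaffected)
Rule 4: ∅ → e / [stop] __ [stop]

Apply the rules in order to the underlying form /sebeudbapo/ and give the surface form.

seveuzivavo

Rule 1 (stop-cluster i-epenthesis): /d/ and /b/ form a stop–stop cluster, so [i] is inserted between them. /sebeudbapo/ → sebeudibapo.
Rule 2 (intervocalic spirantization): /b/ is a stop between vowels /e/ and /e/, so it spirantizes to the fricative [v]. /d/ is a stop between vowels /u/ and /i/, so it spirantizes to the fricative [z]. /b/ is a stop between vowels /i/ and /a/, so it spirantizes to the fricative [v]. /p/ is a stop between vowels /a/ and /o/, so it spirantizes to the fricative [f]. /sebeudibapo/ → seveuzivafo.
Rule 3 (intervocalic voicing): /f/ is a voiceless obstruent between vowels /a/ and /o/, so it voices to [v]. /seveuzivafo/ → seveuzivavo.
Rule 4 (stop-cluster e-epenthesis): no segment meets the environment; /seveuzivavo/ is unchanged.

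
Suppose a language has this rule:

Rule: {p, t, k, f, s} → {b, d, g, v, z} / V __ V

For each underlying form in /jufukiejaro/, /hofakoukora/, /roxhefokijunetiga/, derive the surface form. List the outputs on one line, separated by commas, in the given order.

/jufukiejaro/: /f/ is a voiceless obstruent between vowels /u/ and /u/, so it voices to [v]. /k/ is a voiceless obstruent between vowels /u/ and /i/, so it voices to [g]. → [juvugiejaro].
/hofakoukora/: /f/ is a voiceless obstruent between vowels /o/ and /a/, so it voices to [v]. /k/ is a voiceless obstruent between vowels /a/ and /o/, so it voices to [g]. /k/ is a voiceless obstruent between vowels /u/ and /o/, so it voices to [g]. → [hovagougora].
/roxhefokijunetiga/: /f/ is a voiceless obstruent between vowels /e/ and /o/, so it voices to [v]. /k/ is a voiceless obstruent between vowels /o/ and /i/, so it voices to [g]. /t/ is a voiceless obstruent between vowels /e/ and /i/, so it voices to [d]. → [roxhevogijunediga].

juvugiejaro, hovagougora, roxhevogijunediga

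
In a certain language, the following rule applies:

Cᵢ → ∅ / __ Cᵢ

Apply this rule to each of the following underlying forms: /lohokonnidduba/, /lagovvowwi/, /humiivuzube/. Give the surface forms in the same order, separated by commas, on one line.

/lohokonnidduba/: /nn/ is a geminate; the first /n/ deletes. /dd/ is a geminate; the first /d/ deletes. → [lohokoniduba].
/lagovvowwi/: /vv/ is a geminate; the first /v/ deletes. /ww/ is a geminate; the first /w/ deletes. → [lagovowi].
/humiivuzube/: the rule's environment is not met; surfaces unchanged as [humiivuzube].

lohokoniduba, lagovowi, humiivuzube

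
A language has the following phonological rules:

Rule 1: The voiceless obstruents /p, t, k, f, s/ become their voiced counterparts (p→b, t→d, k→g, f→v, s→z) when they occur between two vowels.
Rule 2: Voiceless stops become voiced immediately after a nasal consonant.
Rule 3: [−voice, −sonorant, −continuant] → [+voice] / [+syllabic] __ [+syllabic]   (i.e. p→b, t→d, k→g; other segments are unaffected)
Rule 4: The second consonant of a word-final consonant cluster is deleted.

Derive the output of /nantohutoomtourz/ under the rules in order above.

Rule 1 (intervocalic voicing): /t/ is a voiceless obstruent between vowels /u/ and /o/, so it voices to [d]. /nantohutoomtourz/ → nantohudoomtourz.
Rule 2 (post-nasal voicing): /t/ is a voiceless stop immediately after the nasal /n/, so it voices to [d]. /t/ is a voiceless stop immediately after the nasal /m/, so it voices to [d]. /nantohudoomtourz/ → nandohudoomdourz.
Rule 3 (intervocalic voicing): no segment meets the environment; /nandohudoomdourz/ is unchanged.
Rule 4 (final cluster simplification): /z/ is the second consonant of a word-final cluster /rz/, so it deletes. /nandohudoomdourz/ → nandohudoomdour.

nandohudoomdour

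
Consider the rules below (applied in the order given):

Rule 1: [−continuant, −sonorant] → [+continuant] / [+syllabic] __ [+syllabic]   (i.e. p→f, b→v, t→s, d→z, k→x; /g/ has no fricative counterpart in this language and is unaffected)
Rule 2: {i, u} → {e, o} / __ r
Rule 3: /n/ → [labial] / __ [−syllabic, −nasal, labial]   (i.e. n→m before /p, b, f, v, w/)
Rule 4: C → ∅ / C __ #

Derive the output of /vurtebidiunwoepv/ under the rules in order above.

vorteviziumwoep

Rule 1 (intervocalic spirantization): /b/ is a stop between vowels /e/ and /i/, so it spirantizes to the fricative [v]. /d/ is a stop between vowels /i/ and /i/, so it spirantizes to the fricative [z]. /vurtebidiunwoepv/ → vurteviziunwoepv.
Rule 2 (pre-rhotic lowering): /u/ is a high vowel immediately before /r/, so it lowers to [o]. /vurteviziunwoepv/ → vorteviziunwoepv.
Rule 3 (nasal place assimilation): /n/ precedes the labial consonant /w/, so it assimilates in place to [m]. /vorteviziunwoepv/ → vorteviziumwoepv.
Rule 4 (final cluster simplification): /v/ is the second consonant of a word-final cluster /pv/, so it deletes. /vorteviziumwoepv/ → vorteviziumwoep.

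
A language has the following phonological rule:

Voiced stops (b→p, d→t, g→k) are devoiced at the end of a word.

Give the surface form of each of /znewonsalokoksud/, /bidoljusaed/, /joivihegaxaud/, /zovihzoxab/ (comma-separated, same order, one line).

znewonsalokoksut, bidoljusaet, joivihegaxaut, zovihzoxap

/znewonsalokoksud/: /d/ is a voiced stop in word-final position, so it devoices to [t]. → [znewonsalokoksut].
/bidoljusaed/: /d/ is a voiced stop in word-final position, so it devoices to [t]. → [bidoljusaet].
/joivihegaxaud/: /d/ is a voiced stop in word-final position, so it devoices to [t]. → [joivihegaxaut].
/zovihzoxab/: /b/ is a voiced stop in word-final position, so it devoices to [p]. → [zovihzoxap].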